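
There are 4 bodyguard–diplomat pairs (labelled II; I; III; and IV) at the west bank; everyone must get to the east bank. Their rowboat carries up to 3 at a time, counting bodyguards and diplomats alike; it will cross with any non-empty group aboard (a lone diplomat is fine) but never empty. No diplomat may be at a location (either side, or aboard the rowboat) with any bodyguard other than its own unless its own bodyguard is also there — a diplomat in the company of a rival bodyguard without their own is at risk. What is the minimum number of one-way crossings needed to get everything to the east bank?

Counting alone: each trip to the east bank takes at most 3 across and each return brings at least 1 back, so after t trips out (and t−1 returns) at most 3t − (t−1) of the 8 are across; that first reaches 8 at t = 4, so at least 7 crossings are needed.
The safety rule pushes this higher. Following every safe sequence of crossings, the most of the 8 that can be at the east bank as the rowboat arrives there on crossing 7 is 7 — never all 8.
So no plan with fewer than 9 crossings exists, and this one achieves 9:
1. bodyguard II and diplomat II cross → the east bank.
2. bodyguard II crosses ← the west bank.
3. bodyguard I, bodyguard II, and diplomat I cross → the east bank.
4. bodyguard II and diplomat II cross ← the west bank.
5. bodyguard II, bodyguard III, and bodyguard IV cross → the east bank.
6. diplomat I crosses ← the west bank.
7. diplomat I and diplomat II cross → the east bank.
8. diplomat II crosses ← the west bank.
9. diplomat II, diplomat III, and diplomat IV cross → the east bank.

9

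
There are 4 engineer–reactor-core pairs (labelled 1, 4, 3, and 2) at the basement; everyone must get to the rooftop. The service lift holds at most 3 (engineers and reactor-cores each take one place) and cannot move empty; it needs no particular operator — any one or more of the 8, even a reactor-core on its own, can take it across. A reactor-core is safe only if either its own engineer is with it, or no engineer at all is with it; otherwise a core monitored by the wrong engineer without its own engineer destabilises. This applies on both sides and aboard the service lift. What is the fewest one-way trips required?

Counting alone: each trip to the rooftop takes at most 3 across and each return brings at least 1 back, so after t trips out (and t−1 returns) at most 3t − (t−1) of the 8 are across; that first reaches 8 at t = 4, so at least 7 crossings are needed.
The safety rule pushes this higher. Following every safe sequence of crossings, the most of the 8 that can be at the rooftop as the service lift arrives there on crossing 7 is 7 — never all 8.
So no plan with fewer than 9 crossings exists, and this one achieves 9:
1. engineer 1 and reactor-core 1 cross → the rooftop.
2. engineer 1 crosses ← the basement.
3. engineer 1, engineer 4, and reactor-core 4 cross → the rooftop.
4. engineer 1 and reactor-core 1 cross ← the basement.
5. engineer 1, engineer 2, and engineer 3 cross → the rooftop.
6. reactor-core 4 crosses ← the basement.
7. reactor-core 1 and reactor-core 4 cross → the rooftop.
8. reactor-core 1 crosses ← the basement.
9. reactor-core 1, reactor-core 2, and reactor-core 3 cross → the rooftop.

9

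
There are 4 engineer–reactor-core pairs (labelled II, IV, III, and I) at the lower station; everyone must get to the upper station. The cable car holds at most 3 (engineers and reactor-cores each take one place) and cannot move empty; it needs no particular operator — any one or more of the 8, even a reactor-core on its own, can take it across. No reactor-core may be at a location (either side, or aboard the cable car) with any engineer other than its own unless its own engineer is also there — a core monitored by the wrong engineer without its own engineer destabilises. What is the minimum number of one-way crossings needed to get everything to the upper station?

Counting alone: each trip to the upper station takes at most 3 across and each return brings at least 1 back, so after t trips out (and t−1 returns) at most 3t − (t−1) of the 8 are across; that first reaches 8 at t = 4, so at least 7 crossings are needed.
The safety rule pushes this higher. Following every safe sequence of crossings, the most of the 8 that can be at the upper station as the cable car arrives there on crossing 7 is 7 — never all 8.
So no plan with fewer than 9 crossings exists, and this one achieves 9:
1. engineer II and reactor-core II cross → the upper station.
2. engineer II crosses ← the lower station.
3. engineer II, engineer IV, and reactor-core IV cross → the upper station.
4. engineer II and reactor-core II cross ← the lower station.
5. engineer I, engineer II, and engineer III cross → the upper station.
6. reactor-core IV crosses ← the lower station.
7. reactor-core II and reactor-core IV cross → the upper station.
8. reactor-core II crosses ← the lower station.
9. reactor-core I, reactor-core II, and reactor-core III cross → the upper station.

9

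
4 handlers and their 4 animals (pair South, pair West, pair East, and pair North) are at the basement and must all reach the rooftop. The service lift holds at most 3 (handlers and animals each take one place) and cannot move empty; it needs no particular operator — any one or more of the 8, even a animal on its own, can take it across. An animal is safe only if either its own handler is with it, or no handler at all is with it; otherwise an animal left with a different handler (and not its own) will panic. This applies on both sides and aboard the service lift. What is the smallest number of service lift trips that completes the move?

Counting alone: each trip to the rooftop takes at most 3 across and each return brings at least 1 back, so after t trips out (and t−1 returns) at most 3t − (t−1) of the 8 are across; that first reaches 8 at t = 4, so at least 7 crossings are needed.
The safety rule pushes this higher. Following every safe sequence of crossings, the most of the 8 that can be at the rooftop as the service lift arrives there on crossing 7 is 7 — never all 8.
So no plan with fewer than 9 crossings exists, and this one achieves 9:
1. animal South and handler South cross → the rooftop.
2. handler South crosses ← the basement.
3. animal West, handler South, and handler West cross → the rooftop.
4. animal South and handler South cross ← the basement.
5. handler East, handler North, and handler South cross → the rooftop.
6. animal West crosses ← the basement.
7. animal South and animal West cross → the rooftop.
8. animal South crosses ← the basement.
9. animal East, animal North, and animal South cross → the rooftop.

9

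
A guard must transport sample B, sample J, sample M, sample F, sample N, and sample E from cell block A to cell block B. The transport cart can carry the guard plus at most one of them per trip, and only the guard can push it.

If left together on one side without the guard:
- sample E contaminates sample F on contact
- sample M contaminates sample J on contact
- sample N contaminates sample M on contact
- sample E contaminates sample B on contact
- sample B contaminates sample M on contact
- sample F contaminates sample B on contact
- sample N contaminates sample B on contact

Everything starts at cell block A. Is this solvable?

No

Whatever the first load, the items left behind include a forbidden pair without the guard. No opening move is safe, so no plan exists.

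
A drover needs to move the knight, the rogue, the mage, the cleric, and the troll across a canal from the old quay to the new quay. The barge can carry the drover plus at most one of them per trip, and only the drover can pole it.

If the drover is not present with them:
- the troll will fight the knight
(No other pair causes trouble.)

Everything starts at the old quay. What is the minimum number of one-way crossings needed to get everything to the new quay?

Counting alone: the drover can take at most 1 across per trip to the new quay, so moving all 5 needs at least 5 loaded trips out, with a return between consecutive ones — at least 9 crossings.
The plan below uses exactly 9 crossings, so it is optimal:
1. Drover goes to the new quay with the knight.  [the old quay: the cleric, the mage, the rogue, the troll | the new quay: the knight]
2. Drover goes back to the old quay alone.  [the old quay: the cleric, the mage, the rogue, the troll | the new quay: the knight]
3. Drover goes to the new quay with the rogue.  [the old quay: the cleric, the mage, the troll | the new quay: the knight, the rogue]
4. Drover goes back to the old quay alone.  [the old quay: the cleric, the mage, the troll | the new quay: the knight, the rogue]
5. Drover goes to the new quay with the mage.  [the old quay: the cleric, the troll | the new quay: the knight, the mage, the rogue]
6. Drover goes back to the old quay alone.  [the old quay: the cleric, the troll | the new quay: the knight, the mage, the rogue]
7. Drover goes to the new quay with the cleric.  [the old quay: the troll | the new quay: the cleric, the knight, the mage, the rogue]
8. Drover goes back to the old quay alone.  [the old quay: the troll | the new quay: the cleric, the knight, the mage, the rogue]
9. Drover goes to the new quay with the troll.  [the old quay: — | the new quay: the cleric, the knight, the mage, the rogue, the troll]

9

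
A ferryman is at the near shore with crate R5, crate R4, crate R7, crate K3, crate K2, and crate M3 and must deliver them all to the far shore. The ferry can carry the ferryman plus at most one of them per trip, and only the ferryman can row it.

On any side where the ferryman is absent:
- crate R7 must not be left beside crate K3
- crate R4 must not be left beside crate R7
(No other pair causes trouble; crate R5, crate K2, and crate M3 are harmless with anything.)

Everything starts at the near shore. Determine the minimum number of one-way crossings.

13

Counting alone: the ferryman can take at most 1 across per trip to the far shore, so moving all 6 needs at least 6 loaded trips out, with a return between consecutive ones — at least 11 crossings.
The safety rule pushes this higher. Following every safe sequence of crossings, the most of the 6 that can be at the far shore as the ferry arrives there on crossing 11 is 5 — never all 6.
So no plan with fewer than 13 crossings exists, and this one achieves 13:
1. Ferryman goes to the far shore with crate R7.  [the near shore: crate K2, crate K3, crate M3, crate R4, crate R5 | the far shore: crate R7]
2. Ferryman goes back to the near shore alone.  [the near shore: crate K2, crate K3, crate M3, crate R4, crate R5 | the far shore: crate R7]
3. Ferryman goes to the far shore with crate R5.  [the near shore: crate K2, crate K3, crate M3, crate R4 | the far shore: crate R5, crate R7]
4. Ferryman goes back to the near shore alone.  [the near shore: crate K2, crate K3, crate M3, crate R4 | the far shore: crate R5, crate R7]
5. Ferryman goes to the far shore with crate R4.  [the near shore: crate K2, crate K3, crate M3 | the far shore: crate R4, crate R5, crate R7]
6. Ferryman goes back to the near shore with crate R7.  [the near shore: crate K2, crate K3, crate M3, crate R7 | the far shore: crate R4, crate R5]
7. Ferryman goes to the far shore with crate K3.  [the near shore: crate K2, crate M3, crate R7 | the far shore: crate K3, crate R4, crate R5]
8. Ferryman goes back to the near shore alone.  [the near shore: crate K2, crate M3, crate R7 | the far shore: crate K3, crate R4, crate R5]
9. Ferryman goes to the far shore with crate K2.  [the near shore: crate M3, crate R7 | the far shore: crate K2, crate K3, crate R4, crate R5]
10. Ferryman goes back to the near shore alone.  [the near shore: crate M3, crate R7 | the far shore: crate K2, crate K3, crate R4, crate R5]
11. Ferryman goes to the far shore with crate M3.  [the near shore: crate R7 | the far shore: crate K2, crate K3, crate M3, crate R4, crate R5]
12. Ferryman goes back to the near shore alone.  [the near shore: crate R7 | the far shore: crate K2, crate K3, crate M3, crate R4, crate R5]
13. Ferryman goes to the far shore with crate R7.  [the near shore: — | the far shore: crate K2, crate K3, crate M3, crate R4, crate R5, crate R7]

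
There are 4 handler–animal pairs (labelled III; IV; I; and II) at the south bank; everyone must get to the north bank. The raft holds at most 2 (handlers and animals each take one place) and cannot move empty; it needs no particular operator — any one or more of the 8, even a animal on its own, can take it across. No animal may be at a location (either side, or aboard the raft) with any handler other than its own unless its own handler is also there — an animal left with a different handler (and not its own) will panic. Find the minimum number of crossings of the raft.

Following every safe sequence of crossings from the start, the most of the 8 that can be at the north bank as the raft arrives there on crossings 1, 3, 5 is 2, 3, 4 respectively; the best ever achieved is 4 of 8.
From crossing 7 on, no configuration arises that was not already reachable earlier: only 44 distinct safe configurations (who is on which side, and where the raft is) can ever be reached, none of them has everyone across, and every continuation just revisits them. So no valid plan exists.

impossible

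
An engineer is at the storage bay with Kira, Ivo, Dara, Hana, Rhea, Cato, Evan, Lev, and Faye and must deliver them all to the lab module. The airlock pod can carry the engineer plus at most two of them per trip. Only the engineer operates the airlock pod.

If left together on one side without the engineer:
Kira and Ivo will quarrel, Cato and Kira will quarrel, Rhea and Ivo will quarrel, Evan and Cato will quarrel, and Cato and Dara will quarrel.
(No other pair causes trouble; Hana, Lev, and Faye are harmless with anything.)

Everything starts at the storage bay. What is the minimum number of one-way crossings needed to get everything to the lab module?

Counting alone: the engineer can take at most 2 across per trip to the lab module, so moving all 9 needs at least 5 loaded trips out, with a return between consecutive ones — at least 9 crossings.
The safety rule pushes this higher. Following every safe sequence of crossings, the most of the 9 that can be at the lab module as the airlock pod arrives there on crossing 9 is 8 — never all 9.
So no plan with fewer than 11 crossings exists, and this one achieves 11:
1. Engineer goes to the lab module with Cato and Ivo.  [the storage bay: Dara, Evan, Faye, Hana, Kira, Lev, Rhea | the lab module: Cato, Ivo]
2. Engineer goes back to the storage bay alone.  [the storage bay: Dara, Evan, Faye, Hana, Kira, Lev, Rhea | the lab module: Cato, Ivo]
3. Engineer goes to the lab module with Dara.  [the storage bay: Evan, Faye, Hana, Kira, Lev, Rhea | the lab module: Cato, Dara, Ivo]
4. Engineer goes back to the storage bay with Cato.  [the storage bay: Cato, Evan, Faye, Hana, Kira, Lev, Rhea | the lab module: Dara, Ivo]
5. Engineer goes to the lab module with Evan and Kira.  [the storage bay: Cato, Faye, Hana, Lev, Rhea | the lab module: Dara, Evan, Ivo, Kira]
6. Engineer goes back to the storage bay with Ivo.  [the storage bay: Cato, Faye, Hana, Ivo, Lev, Rhea | the lab module: Dara, Evan, Kira]
7. Engineer goes to the lab module with Hana and Rhea.  [the storage bay: Cato, Faye, Ivo, Lev | the lab module: Dara, Evan, Hana, Kira, Rhea]
8. Engineer goes back to the storage bay alone.  [the storage bay: Cato, Faye, Ivo, Lev | the lab module: Dara, Evan, Hana, Kira, Rhea]
9. Engineer goes to the lab module with Faye and Lev.  [the storage bay: Cato, Ivo | the lab module: Dara, Evan, Faye, Hana, Kira, Lev, Rhea]
10. Engineer goes back to the storage bay alone.  [the storage bay: Cato, Ivo | the lab module: Dara, Evan, Faye, Hana, Kira, Lev, Rhea]
11. Engineer goes to the lab module with Cato and Ivo.  [the storage bay: — | the lab module: Cato, Dara, Evan, Faye, Hana, Ivo, Kira, Lev, Rhea]

11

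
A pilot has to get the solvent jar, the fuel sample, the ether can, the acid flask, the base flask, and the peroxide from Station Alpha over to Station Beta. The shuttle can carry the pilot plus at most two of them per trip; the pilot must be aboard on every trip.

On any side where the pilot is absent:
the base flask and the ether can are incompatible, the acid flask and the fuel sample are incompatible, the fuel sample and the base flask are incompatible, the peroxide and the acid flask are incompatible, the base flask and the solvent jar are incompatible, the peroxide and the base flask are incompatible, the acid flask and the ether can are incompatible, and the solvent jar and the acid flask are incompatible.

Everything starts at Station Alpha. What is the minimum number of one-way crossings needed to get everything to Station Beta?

Counting alone: the pilot can take at most 2 across per trip to Station Beta, so moving all 6 needs at least 3 loaded trips out, with a return between consecutive ones — at least 5 crossings.
The safety rule pushes this higher. Following every safe sequence of crossings, the most of the 6 that can be at Station Beta as the shuttle arrives there on crossing 5 is 4 — never all 6.
So no plan with fewer than 7 crossings exists, and this one achieves 7:
1. Pilot goes to Station Beta with the acid flask and the base flask.  [Station Alpha: the ether can, the fuel sample, the peroxide, the solvent jar | Station Beta: the acid flask, the base flask]
2. Pilot goes back to Station Alpha alone.  [Station Alpha: the ether can, the fuel sample, the peroxide, the solvent jar | Station Beta: the acid flask, the base flask]
3. Pilot goes to Station Beta with the fuel sample and the solvent jar.  [Station Alpha: the ether can, the peroxide | Station Beta: the acid flask, the base flask, the fuel sample, the solvent jar]
4. Pilot goes back to Station Alpha with the acid flask and the base flask.  [Station Alpha: the acid flask, the base flask, the ether can, the peroxide | Station Beta: the fuel sample, the solvent jar]
5. Pilot goes to Station Beta with the ether can and the peroxide.  [Station Alpha: the acid flask, the base flask | Station Beta: the ether can, the fuel sample, the peroxide, the solvent jar]
6. Pilot goes back to Station Alpha alone.  [Station Alpha: the acid flask, the base flask | Station Beta: the ether can, the fuel sample, the peroxide, the solvent jar]
7. Pilot goes to Station Beta with the acid flask and the base flask.  [Station Alpha: — | Station Beta: the acid flask, the base flask, the ether can, the fuel sample, the peroxide, the solvent jar]

7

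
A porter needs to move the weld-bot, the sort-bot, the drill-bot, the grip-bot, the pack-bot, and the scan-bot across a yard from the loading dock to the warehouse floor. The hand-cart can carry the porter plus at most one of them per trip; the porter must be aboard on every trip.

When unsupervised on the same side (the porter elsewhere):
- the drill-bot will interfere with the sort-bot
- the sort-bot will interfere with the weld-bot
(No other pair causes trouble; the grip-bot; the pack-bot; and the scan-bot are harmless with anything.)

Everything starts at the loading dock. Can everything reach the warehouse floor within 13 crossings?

Yes — this plan uses 13 crossings (≤ 13):
1. Porter goes to the warehouse floor with the sort-bot.  [the loading dock: the drill-bot, the grip-bot, the pack-bot, the scan-bot, the weld-bot | the warehouse floor: the sort-bot]
2. Porter goes back to the loading dock alone.  [the loading dock: the drill-bot, the grip-bot, the pack-bot, the scan-bot, the weld-bot | the warehouse floor: the sort-bot]
3. Porter goes to the warehouse floor with the weld-bot.  [the loading dock: the drill-bot, the grip-bot, the pack-bot, the scan-bot | the warehouse floor: the sort-bot, the weld-bot]
4. Porter goes back to the loading dock with the sort-bot.  [the loading dock: the drill-bot, the grip-bot, the pack-bot, the scan-bot, the sort-bot | the warehouse floor: the weld-bot]
5. Porter goes to the warehouse floor with the drill-bot.  [the loading dock: the grip-bot, the pack-bot, the scan-bot, the sort-bot | the warehouse floor: the drill-bot, the weld-bot]
6. Porter goes back to the loading dock alone.  [the loading dock: the grip-bot, the pack-bot, the scan-bot, the sort-bot | the warehouse floor: the drill-bot, the weld-bot]
7. Porter goes to the warehouse floor with the grip-bot.  [the loading dock: the pack-bot, the scan-bot, the sort-bot | the warehouse floor: the drill-bot, the grip-bot, the weld-bot]
8. Porter goes back to the loading dock alone.  [the loading dock: the pack-bot, the scan-bot, the sort-bot | the warehouse floor: the drill-bot, the grip-bot, the weld-bot]
9. Porter goes to the warehouse floor with the pack-bot.  [the loading dock: the scan-bot, the sort-bot | the warehouse floor: the drill-bot, the grip-bot, the pack-bot, the weld-bot]
10. Porter goes back to the loading dock alone.  [the loading dock: the scan-bot, the sort-bot | the warehouse floor: the drill-bot, the grip-bot, the pack-bot, the weld-bot]
11. Porter goes to the warehouse floor with the scan-bot.  [the loading dock: the sort-bot | the warehouse floor: the drill-bot, the grip-bot, the pack-bot, the scan-bot, the weld-bot]
12. Porter goes back to the loading dock alone.  [the loading dock: the sort-bot | the warehouse floor: the drill-bot, the grip-bot, the pack-bot, the scan-bot, the weld-bot]
13. Porter goes to the warehouse floor with the sort-bot.  [the loading dock: — | the warehouse floor: the drill-bot, the grip-bot, the pack-bot, the scan-bot, the sort-bot, the weld-bot]

Yes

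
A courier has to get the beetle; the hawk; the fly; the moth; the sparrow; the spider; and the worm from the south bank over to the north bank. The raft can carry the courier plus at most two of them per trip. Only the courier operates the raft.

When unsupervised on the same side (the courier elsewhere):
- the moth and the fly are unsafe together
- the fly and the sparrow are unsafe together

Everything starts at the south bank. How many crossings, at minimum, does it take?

Counting alone: the courier can take at most 2 across per trip to the north bank, so moving all 7 needs at least 4 loaded trips out, with a return between consecutive ones — at least 7 crossings.
The plan below uses exactly 7 crossings, so it is optimal:
1. Courier goes to the north bank with the fly.  [the south bank: the beetle, the hawk, the moth, the sparrow, the spider, the worm | the north bank: the fly]
2. Courier goes back to the south bank alone.  [the south bank: the beetle, the hawk, the moth, the sparrow, the spider, the worm | the north bank: the fly]
3. Courier goes to the north bank with the beetle and the hawk.  [the south bank: the moth, the sparrow, the spider, the worm | the north bank: the beetle, the fly, the hawk]
4. Courier goes back to the south bank alone.  [the south bank: the moth, the sparrow, the spider, the worm | the north bank: the beetle, the fly, the hawk]
5. Courier goes to the north bank with the spider and the worm.  [the south bank: the moth, the sparrow | the north bank: the beetle, the fly, the hawk, the spider, the worm]
6. Courier goes back to the south bank alone.  [the south bank: the moth, the sparrow | the north bank: the beetle, the fly, the hawk, the spider, the worm]
7. Courier goes to the north bank with the moth and the sparrow.  [the south bank: — | the north bank: the beetle, the fly, the hawk, the moth, the sparrow, the spider, the worm]

7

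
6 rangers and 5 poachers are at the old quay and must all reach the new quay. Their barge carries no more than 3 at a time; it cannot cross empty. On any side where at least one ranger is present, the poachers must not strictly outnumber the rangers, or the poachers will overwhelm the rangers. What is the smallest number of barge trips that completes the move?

9

Counting alone: each trip to the new quay takes at most 3 across and each return brings at least 1 back, so after t trips out (and t−1 returns) at most 3t − (t−1) of the 11 are across; that first reaches 11 at t = 5, so at least 9 crossings are needed.
The plan below uses exactly 9 crossings, so it is optimal:
1. 3 poachers → the new quay.  (the old quay: 6R 2P; the new quay: 0R 3P)
2. 1 poacher ← the old quay.  (the old quay: 6R 3P; the new quay: 0R 2P)
3. 3 rangers → the new quay.  (the old quay: 3R 3P; the new quay: 3R 2P)
4. 1 ranger ← the old quay.  (the old quay: 4R 3P; the new quay: 2R 2P)
5. 2 rangers and 1 poacher → the new quay.  (the old quay: 2R 2P; the new quay: 4R 3P)
6. 1 ranger ← the old quay.  (the old quay: 3R 2P; the new quay: 3R 3P)
7. 2 rangers and 1 poacher → the new quay.  (the old quay: 1R 1P; the new quay: 5R 4P)
8. 1 ranger ← the old quay.  (the old quay: 2R 1P; the new quay: 4R 4P)
9. 2 rangers and 1 poacher → the new quay.  (the old quay: 0R 0P; the new quay: 6R 5P)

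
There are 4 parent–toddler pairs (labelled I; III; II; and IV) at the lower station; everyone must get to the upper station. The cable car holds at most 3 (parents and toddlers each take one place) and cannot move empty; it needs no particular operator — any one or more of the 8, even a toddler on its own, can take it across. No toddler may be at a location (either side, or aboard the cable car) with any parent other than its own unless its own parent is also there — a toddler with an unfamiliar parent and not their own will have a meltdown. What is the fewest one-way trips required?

Counting alone: each trip to the upper station takes at most 3 across and each return brings at least 1 back, so after t trips out (and t−1 returns) at most 3t − (t−1) of the 8 are across; that first reaches 8 at t = 4, so at least 7 crossings are needed.
The safety rule pushes this higher. Following every safe sequence of crossings, the most of the 8 that can be at the upper station as the cable car arrives there on crossing 7 is 7 — never all 8.
So no plan with fewer than 9 crossings exists, and this one achieves 9:
1. parent I and toddler I cross → the upper station.
2. parent I crosses ← the lower station.
3. parent I, parent III, and toddler III cross → the upper station.
4. parent I and toddler I cross ← the lower station.
5. parent I, parent II, and parent IV cross → the upper station.
6. toddler III crosses ← the lower station.
7. toddler I and toddler III cross → the upper station.
8. toddler I crosses ← the lower station.
9. toddler I, toddler II, and toddler IV cross → the upper station.

9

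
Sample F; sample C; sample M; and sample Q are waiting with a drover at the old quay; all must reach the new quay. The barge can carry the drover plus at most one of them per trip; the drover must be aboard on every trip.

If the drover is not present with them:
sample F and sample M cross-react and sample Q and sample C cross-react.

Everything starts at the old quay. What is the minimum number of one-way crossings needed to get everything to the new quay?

impossible

Whatever the first load, the items left behind include a forbidden pair without the drover. No opening move is safe, so no plan exists.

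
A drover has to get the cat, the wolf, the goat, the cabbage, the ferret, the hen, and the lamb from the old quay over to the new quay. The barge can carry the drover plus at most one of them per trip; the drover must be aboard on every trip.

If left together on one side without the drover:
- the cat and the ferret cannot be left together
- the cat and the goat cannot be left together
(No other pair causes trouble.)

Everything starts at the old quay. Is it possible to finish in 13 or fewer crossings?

No

Counting alone: the drover can take at most 1 across per trip to the new quay, so moving all 7 needs at least 7 loaded trips out, with a return between consecutive ones — at least 13 crossings.
The safety rule pushes this higher. Following every safe sequence of crossings, the most of the 7 that can be at the new quay as the barge arrives there on crossing 13 is 6 — never all 7.
So the move cannot be finished within 13 crossings. (The shortest complete plan takes 15:)
1. Drover goes to the new quay with the cat.
2. Drover goes back to the old quay alone.
3. Drover goes to the new quay with the wolf.
4. Drover goes back to the old quay alone.
5. Drover goes to the new quay with the goat.
6. Drover goes back to the old quay with the cat.
7. Drover goes to the new quay with the ferret.
8. Drover goes back to the old quay alone.
9. Drover goes to the new quay with the cabbage.
10. Drover goes back to the old quay alone.
11. Drover goes to the new quay with the hen.
12. Drover goes back to the old quay alone.
13. Drover goes to the new quay with the lamb.
14. Drover goes back to the old quay alone.
15. Drover goes to the new quay with the cat.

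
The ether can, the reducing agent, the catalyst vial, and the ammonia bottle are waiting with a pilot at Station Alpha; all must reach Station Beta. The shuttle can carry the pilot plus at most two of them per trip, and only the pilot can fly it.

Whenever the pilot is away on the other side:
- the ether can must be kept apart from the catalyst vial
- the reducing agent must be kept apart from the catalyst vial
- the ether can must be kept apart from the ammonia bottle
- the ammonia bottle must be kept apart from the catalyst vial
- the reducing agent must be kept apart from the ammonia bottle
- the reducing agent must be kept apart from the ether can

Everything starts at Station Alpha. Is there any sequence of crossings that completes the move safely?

Whatever the first load, the items left behind include a forbidden pair without the pilot. No opening move is safe, so no plan exists.

No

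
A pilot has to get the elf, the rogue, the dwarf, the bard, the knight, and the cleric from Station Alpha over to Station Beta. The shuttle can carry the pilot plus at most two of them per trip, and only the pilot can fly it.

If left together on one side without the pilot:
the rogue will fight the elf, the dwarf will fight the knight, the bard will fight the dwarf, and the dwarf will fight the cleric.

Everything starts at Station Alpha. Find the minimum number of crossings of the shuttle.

Counting alone: the pilot can take at most 2 across per trip to Station Beta, so moving all 6 needs at least 3 loaded trips out, with a return between consecutive ones — at least 5 crossings.
The safety rule pushes this higher. Following every safe sequence of crossings, the most of the 6 that can be at Station Beta as the shuttle arrives there on crossing 5 is 5 — never all 6.
So no plan with fewer than 7 crossings exists, and this one achieves 7:
1. Pilot goes to Station Beta with the dwarf and the elf.
2. Pilot goes back to Station Alpha alone.
3. Pilot goes to Station Beta with the bard.
4. Pilot goes back to Station Alpha with the dwarf.
5. Pilot goes to Station Beta with the cleric and the knight.
6. Pilot goes back to Station Alpha alone.
7. Pilot goes to Station Beta with the dwarf and the rogue.

7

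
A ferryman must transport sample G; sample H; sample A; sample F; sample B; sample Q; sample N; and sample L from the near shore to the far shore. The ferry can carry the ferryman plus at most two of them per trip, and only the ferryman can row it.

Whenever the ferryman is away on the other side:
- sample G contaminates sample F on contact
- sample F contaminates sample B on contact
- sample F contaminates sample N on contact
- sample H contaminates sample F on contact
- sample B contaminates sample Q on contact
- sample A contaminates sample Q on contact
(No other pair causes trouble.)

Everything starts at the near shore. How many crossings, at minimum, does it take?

9

Counting alone: the ferryman can take at most 2 across per trip to the far shore, so moving all 8 needs at least 4 loaded trips out, with a return between consecutive ones — at least 7 crossings.
The safety rule pushes this higher. Following every safe sequence of crossings, the most of the 8 that can be at the far shore as the ferry arrives there on crossing 7 is 6 — never all 8.
So no plan with fewer than 9 crossings exists, and this one achieves 9:
1. Ferryman goes to the far shore with sample F and sample Q.
2. Ferryman goes back to the near shore alone.
3. Ferryman goes to the far shore with sample G and sample H.
4. Ferryman goes back to the near shore with sample F.
5. Ferryman goes to the far shore with sample B and sample N.
6. Ferryman goes back to the near shore with sample Q.
7. Ferryman goes to the far shore with sample A and sample L.
8. Ferryman goes back to the near shore alone.
9. Ferryman goes to the far shore with sample F and sample Q.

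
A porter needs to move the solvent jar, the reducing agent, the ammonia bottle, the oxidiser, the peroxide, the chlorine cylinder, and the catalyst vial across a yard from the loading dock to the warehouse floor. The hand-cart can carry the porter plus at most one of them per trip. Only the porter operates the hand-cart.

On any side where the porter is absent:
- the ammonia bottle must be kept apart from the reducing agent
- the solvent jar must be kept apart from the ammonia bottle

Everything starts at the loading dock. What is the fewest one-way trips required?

15

Counting alone: the porter can take at most 1 across per trip to the warehouse floor, so moving all 7 needs at least 7 loaded trips out, with a return between consecutive ones — at least 13 crossings.
The safety rule pushes this higher. Following every safe sequence of crossings, the most of the 7 that can be at the warehouse floor as the hand-cart arrives there on crossing 13 is 6 — never all 7.
So no plan with fewer than 15 crossings exists, and this one achieves 15:
1. Porter goes to the warehouse floor with the ammonia bottle.  [the loading dock: the catalyst vial, the chlorine cylinder, the oxidiser, the peroxide, the reducing agent, the solvent jar | the warehouse floor: the ammonia bottle]
2. Porter goes back to the loading dock alone.  [the loading dock: the catalyst vial, the chlorine cylinder, the oxidiser, the peroxide, the reducing agent, the solvent jar | the warehouse floor: the ammonia bottle]
3. Porter goes to the warehouse floor with the solvent jar.  [the loading dock: the catalyst vial, the chlorine cylinder, the oxidiser, the peroxide, the reducing agent | the warehouse floor: the ammonia bottle, the solvent jar]
4. Porter goes back to the loading dock with the ammonia bottle.  [the loading dock: the ammonia bottle, the catalyst vial, the chlorine cylinder, the oxidiser, the peroxide, the reducing agent | the warehouse floor: the solvent jar]
5. Porter goes to the warehouse floor with the reducing agent.  [the loading dock: the ammonia bottle, the catalyst vial, the chlorine cylinder, the oxidiser, the peroxide | the warehouse floor: the reducing agent, the solvent jar]
6. Porter goes back to the loading dock alone.  [the loading dock: the ammonia bottle, the catalyst vial, the chlorine cylinder, the oxidiser, the peroxide | the warehouse floor: the reducing agent, the solvent jar]
7. Porter goes to the warehouse floor with the oxidiser.  [the loading dock: the ammonia bottle, the catalyst vial, the chlorine cylinder, the peroxide | the warehouse floor: the oxidiser, the reducing agent, the solvent jar]
8. Porter goes back to the loading dock alone.  [the loading dock: the ammonia bottle, the catalyst vial, the chlorine cylinder, the peroxide | the warehouse floor: the oxidiser, the reducing agent, the solvent jar]
9. Porter goes to the warehouse floor with the peroxide.  [the loading dock: the ammonia bottle, the catalyst vial, the chlorine cylinder | the warehouse floor: the oxidiser, the peroxide, the reducing agent, the solvent jar]
10. Porter goes back to the loading dock alone.  [the loading dock: the ammonia bottle, the catalyst vial, the chlorine cylinder | the warehouse floor: the oxidiser, the peroxide, the reducing agent, the solvent jar]
11. Porter goes to the warehouse floor with the chlorine cylinder.  [the loading dock: the ammonia bottle, the catalyst vial | the warehouse floor: the chlorine cylinder, the oxidiser, the peroxide, the reducing agent, the solvent jar]
12. Porter goes back to the loading dock alone.  [the loading dock: the ammonia bottle, the catalyst vial | the warehouse floor: the chlorine cylinder, the oxidiser, the peroxide, the reducing agent, the solvent jar]
13. Porter goes to the warehouse floor with the catalyst vial.  [the loading dock: the ammonia bottle | the warehouse floor: the catalyst vial, the chlorine cylinder, the oxidiser, the peroxide, the reducing agent, the solvent jar]
14. Porter goes back to the loading dock alone.  [the loading dock: the ammonia bottle | the warehouse floor: the catalyst vial, the chlorine cylinder, the oxidiser, the peroxide, the reducing agent, the solvent jar]
15. Porter goes to the warehouse floor with the ammonia bottle.  [the loading dock: — | the warehouse floor: the ammonia bottle, the catalyst vial, the chlorine cylinder, the oxidiser, the peroxide, the reducing agent, the solvent jar]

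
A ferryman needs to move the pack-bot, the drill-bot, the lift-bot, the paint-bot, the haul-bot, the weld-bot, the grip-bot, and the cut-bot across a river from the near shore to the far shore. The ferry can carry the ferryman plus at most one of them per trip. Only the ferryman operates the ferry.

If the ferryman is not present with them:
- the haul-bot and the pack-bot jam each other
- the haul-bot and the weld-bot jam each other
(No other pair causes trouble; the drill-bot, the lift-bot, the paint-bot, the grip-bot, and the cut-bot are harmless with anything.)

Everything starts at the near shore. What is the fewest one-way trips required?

Counting alone: the ferryman can take at most 1 across per trip to the far shore, so moving all 8 needs at least 8 loaded trips out, with a return between consecutive ones — at least 15 crossings.
The safety rule pushes this higher. Following every safe sequence of crossings, the most of the 8 that can be at the far shore as the ferry arrives there on crossing 15 is 7 — never all 8.
So no plan with fewer than 17 crossings exists, and this one achieves 17:
1. Ferryman goes to the far shore with the haul-bot.  [the near shore: the cut-bot, the drill-bot, the grip-bot, the lift-bot, the pack-bot, the paint-bot, the weld-bot | the far shore: the haul-bot]
2. Ferryman goes back to the near shore alone.  [the near shore: the cut-bot, the drill-bot, the grip-bot, the lift-bot, the pack-bot, the paint-bot, the weld-bot | the far shore: the haul-bot]
3. Ferryman goes to the far shore with the pack-bot.  [the near shore: the cut-bot, the drill-bot, the grip-bot, the lift-bot, the paint-bot, the weld-bot | the far shore: the haul-bot, the pack-bot]
4. Ferryman goes back to the near shore with the haul-bot.  [the near shore: the cut-bot, the drill-bot, the grip-bot, the haul-bot, the lift-bot, the paint-bot, the weld-bot | the far shore: the pack-bot]
5. Ferryman goes to the far shore with the weld-bot.  [the near shore: the cut-bot, the drill-bot, the grip-bot, the haul-bot, the lift-bot, the paint-bot | the far shore: the pack-bot, the weld-bot]
6. Ferryman goes back to the near shore alone.  [the near shore: the cut-bot, the drill-bot, the grip-bot, the haul-bot, the lift-bot, the paint-bot | the far shore: the pack-bot, the weld-bot]
7. Ferryman goes to the far shore with the drill-bot.  [the near shore: the cut-bot, the grip-bot, the haul-bot, the lift-bot, the paint-bot | the far shore: the drill-bot, the pack-bot, the weld-bot]
8. Ferryman goes back to the near shore alone.  [the near shore: the cut-bot, the grip-bot, the haul-bot, the lift-bot, the paint-bot | the far shore: the drill-bot, the pack-bot, the weld-bot]
9. Ferryman goes to the far shore with the lift-bot.  [the near shore: the cut-bot, the grip-bot, the haul-bot, the paint-bot | the far shore: the drill-bot, the lift-bot, the pack-bot, the weld-bot]
10. Ferryman goes back to the near shore alone.  [the near shore: the cut-bot, the grip-bot, the haul-bot, the paint-bot | the far shore: the drill-bot, the lift-bot, the pack-bot, the weld-bot]
11. Ferryman goes to the far shore with the paint-bot.  [the near shore: the cut-bot, the grip-bot, the haul-bot | the far shore: the drill-bot, the lift-bot, the pack-bot, the paint-bot, the weld-bot]
12. Ferryman goes back to the near shore alone.  [the near shore: the cut-bot, the grip-bot, the haul-bot | the far shore: the drill-bot, the lift-bot, the pack-bot, the paint-bot, the weld-bot]
13. Ferryman goes to the far shore with the grip-bot.  [the near shore: the cut-bot, the haul-bot | the far shore: the drill-bot, the grip-bot, the lift-bot, the pack-bot, the paint-bot, the weld-bot]
14. Ferryman goes back to the near shore alone.  [the near shore: the cut-bot, the haul-bot | the far shore: the drill-bot, the grip-bot, the lift-bot, the pack-bot, the paint-bot, the weld-bot]
15. Ferryman goes to the far shore with the cut-bot.  [the near shore: the haul-bot | the far shore: the cut-bot, the drill-bot, the grip-bot, the lift-bot, the pack-bot, the paint-bot, the weld-bot]
16. Ferryman goes back to the near shore alone.  [the near shore: the haul-bot | the far shore: the cut-bot, the drill-bot, the grip-bot, the lift-bot, the pack-bot, the paint-bot, the weld-bot]
17. Ferryman goes to the far shore with the haul-bot.  [the near shore: — | the far shore: the cut-bot, the drill-bot, the grip-bot, the haul-bot, the lift-bot, the pack-bot, the paint-bot, the weld-bot]

17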